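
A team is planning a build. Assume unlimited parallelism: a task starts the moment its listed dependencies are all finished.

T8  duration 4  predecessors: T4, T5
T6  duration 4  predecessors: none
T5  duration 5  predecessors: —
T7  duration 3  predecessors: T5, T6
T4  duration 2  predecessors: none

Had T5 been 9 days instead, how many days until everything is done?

13

Baseline: T5→T8 = 5+4 = 9 → 9 days.
T5 lies on that path, so at 9 days the path becomes 13 days.
That remains the longest chain; total 13 days.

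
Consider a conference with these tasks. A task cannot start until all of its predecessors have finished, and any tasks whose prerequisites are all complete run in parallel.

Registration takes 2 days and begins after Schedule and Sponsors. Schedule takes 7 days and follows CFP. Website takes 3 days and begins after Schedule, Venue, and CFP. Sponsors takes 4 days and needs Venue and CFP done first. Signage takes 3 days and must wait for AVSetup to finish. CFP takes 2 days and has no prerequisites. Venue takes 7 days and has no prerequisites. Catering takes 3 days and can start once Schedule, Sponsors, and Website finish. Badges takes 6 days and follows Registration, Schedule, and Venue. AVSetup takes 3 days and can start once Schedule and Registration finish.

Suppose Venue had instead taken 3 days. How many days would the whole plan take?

Baseline: Venue→Sponsors→Registration→AVSetup→Signage = 7+4+2+3+3 = 19 → 19 days.
Venue lies on that path, so at 3 days the path becomes 15 days.
New critical path: CFP→Schedule→Registration→AVSetup→Signage = 2+7+2+3+3 = 17 ⇒ 17 days.

17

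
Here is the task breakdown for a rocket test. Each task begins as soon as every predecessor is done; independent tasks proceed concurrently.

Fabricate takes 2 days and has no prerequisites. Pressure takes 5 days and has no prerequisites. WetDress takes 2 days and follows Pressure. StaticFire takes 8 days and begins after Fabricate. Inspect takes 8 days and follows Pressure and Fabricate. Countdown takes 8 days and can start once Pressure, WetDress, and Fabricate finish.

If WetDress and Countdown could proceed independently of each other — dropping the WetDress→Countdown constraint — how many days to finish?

13

Original critical path: Pressure→WetDress→Countdown = 5+2+8 = 15 ⇒ 15 days.
Without WetDress→Countdown, Countdown's earliest start moves from 7 to 5.
After: Pressure→Inspect = 5+8 = 13 → 13 days.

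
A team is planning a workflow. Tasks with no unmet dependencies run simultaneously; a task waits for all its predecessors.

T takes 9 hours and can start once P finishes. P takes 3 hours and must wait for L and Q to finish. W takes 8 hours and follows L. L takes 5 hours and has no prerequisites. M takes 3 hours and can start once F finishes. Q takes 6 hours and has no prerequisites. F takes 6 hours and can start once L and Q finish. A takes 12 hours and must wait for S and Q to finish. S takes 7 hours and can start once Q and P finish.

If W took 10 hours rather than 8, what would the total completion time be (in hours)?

28

Baseline: Q→P→S→A = 6+3+7+12 = 28 → 28 hours.
W has 15 hours of float (longest path through it is 13).
No other chain overtakes it, so the finish is 28 hours.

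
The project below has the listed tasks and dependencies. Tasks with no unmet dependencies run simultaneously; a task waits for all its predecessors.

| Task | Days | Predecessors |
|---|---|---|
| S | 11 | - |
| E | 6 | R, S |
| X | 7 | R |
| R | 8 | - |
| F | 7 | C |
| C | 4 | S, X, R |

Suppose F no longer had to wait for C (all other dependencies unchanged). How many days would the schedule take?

Original critical path: R→X→C→F = 8+7+4+7 = 26 ⇒ 26 days.
Without C→F, F's earliest start moves from 19 to 0.
After: R→X→C = 8+7+4 = 19 → 19 days.

19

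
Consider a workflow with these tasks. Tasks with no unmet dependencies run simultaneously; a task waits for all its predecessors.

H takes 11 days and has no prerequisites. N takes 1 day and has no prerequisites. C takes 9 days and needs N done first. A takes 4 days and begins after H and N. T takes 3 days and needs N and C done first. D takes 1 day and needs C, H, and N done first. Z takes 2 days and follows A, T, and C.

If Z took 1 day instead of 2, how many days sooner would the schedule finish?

1

Critical path before the change: H→A→Z = 11+4+2 = 17 giving 17 days.
Z is on the critical path; changing it to 1 makes that path 16 days.
No other chain overtakes it, so the finish is 16 days.
Change in finish: 16 − 17 = -1 days.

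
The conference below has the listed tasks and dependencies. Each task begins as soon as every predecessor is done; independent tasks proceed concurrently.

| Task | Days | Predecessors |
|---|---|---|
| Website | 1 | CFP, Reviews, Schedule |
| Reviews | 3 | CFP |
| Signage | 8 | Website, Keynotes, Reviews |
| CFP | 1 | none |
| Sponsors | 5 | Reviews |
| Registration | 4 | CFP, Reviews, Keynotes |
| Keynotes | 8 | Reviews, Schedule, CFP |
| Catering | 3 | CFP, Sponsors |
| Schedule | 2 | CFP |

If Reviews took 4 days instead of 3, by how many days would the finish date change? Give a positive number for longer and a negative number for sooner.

1

Critical path before the change: CFP→Reviews→Keynotes→Signage = 1+3+8+8 = 20 giving 20 days.
Since Reviews is critical, the +1 change carries straight to that chain (now 21 days).
That remains the longest chain; total 21 days.
Change in finish: 21 − 20 = +1 days.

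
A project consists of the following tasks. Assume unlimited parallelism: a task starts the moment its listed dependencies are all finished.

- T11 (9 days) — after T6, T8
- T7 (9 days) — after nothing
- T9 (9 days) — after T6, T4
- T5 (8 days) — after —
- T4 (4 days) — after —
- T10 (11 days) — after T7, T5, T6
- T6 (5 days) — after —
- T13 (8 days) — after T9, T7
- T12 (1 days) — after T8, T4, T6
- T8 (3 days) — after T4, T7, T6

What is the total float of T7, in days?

1

Critical path: T6→T9→T13 = 5+9+8 = 22, so the finish is 22 days.
Longest path through T7: 21 days (earliest finish 9, latest finish 10).
Slack of T7 = 1 − 0 = 1 day.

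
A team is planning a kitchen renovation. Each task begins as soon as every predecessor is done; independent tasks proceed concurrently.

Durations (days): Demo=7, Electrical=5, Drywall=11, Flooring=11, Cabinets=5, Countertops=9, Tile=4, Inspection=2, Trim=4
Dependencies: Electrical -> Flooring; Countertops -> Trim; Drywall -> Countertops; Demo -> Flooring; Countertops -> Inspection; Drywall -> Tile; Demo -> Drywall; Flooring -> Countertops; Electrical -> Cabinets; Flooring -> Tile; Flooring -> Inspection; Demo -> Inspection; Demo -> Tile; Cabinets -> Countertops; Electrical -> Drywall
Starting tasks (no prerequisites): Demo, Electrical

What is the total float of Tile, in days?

Demo→Drywall→Countertops→Trim = 7+11+9+4 = 31 sets the makespan at 31 days.
Longest path through Tile: 22 days (earliest finish 22, latest finish 31).
So Tile can slip 31 − 22 = 9 days.

9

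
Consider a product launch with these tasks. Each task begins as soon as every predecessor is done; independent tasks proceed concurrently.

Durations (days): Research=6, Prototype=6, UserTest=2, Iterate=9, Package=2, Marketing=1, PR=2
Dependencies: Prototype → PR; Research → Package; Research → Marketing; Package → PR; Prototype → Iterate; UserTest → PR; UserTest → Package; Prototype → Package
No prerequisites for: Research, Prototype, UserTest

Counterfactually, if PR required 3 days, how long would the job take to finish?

15

Critical path before the change: Prototype→Iterate = 6+9 = 15 giving 15 days.
PR has 5 days of float (longest path through it is 10).
The critical path is still Prototype→Iterate; finish is now 15 days.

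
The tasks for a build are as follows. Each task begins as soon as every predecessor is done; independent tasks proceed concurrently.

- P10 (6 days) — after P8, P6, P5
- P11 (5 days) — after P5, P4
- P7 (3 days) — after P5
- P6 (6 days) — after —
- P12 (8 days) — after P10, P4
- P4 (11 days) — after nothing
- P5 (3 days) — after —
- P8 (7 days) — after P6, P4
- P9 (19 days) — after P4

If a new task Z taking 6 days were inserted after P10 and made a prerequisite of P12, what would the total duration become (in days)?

38

Originally the project takes 32 days.
With Z inserted, P12 now waits for max(P10, P4, Z).
New critical path: P4→P8→P10→Z→P12 = 11+7+6+6+8 = 38 ⇒ 38 days.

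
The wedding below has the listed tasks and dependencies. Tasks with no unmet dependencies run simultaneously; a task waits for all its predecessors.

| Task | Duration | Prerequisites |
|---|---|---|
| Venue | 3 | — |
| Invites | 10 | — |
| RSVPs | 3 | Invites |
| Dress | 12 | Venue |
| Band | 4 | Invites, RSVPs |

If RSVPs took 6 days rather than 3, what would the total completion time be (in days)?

20

Critical path before the change: Invites→RSVPs→Band = 10+3+4 = 17 giving 17 days.
RSVPs is on the critical path; changing it to 6 makes that path 20 days.
The critical path is still Invites→RSVPs→Band; finish is now 20 days.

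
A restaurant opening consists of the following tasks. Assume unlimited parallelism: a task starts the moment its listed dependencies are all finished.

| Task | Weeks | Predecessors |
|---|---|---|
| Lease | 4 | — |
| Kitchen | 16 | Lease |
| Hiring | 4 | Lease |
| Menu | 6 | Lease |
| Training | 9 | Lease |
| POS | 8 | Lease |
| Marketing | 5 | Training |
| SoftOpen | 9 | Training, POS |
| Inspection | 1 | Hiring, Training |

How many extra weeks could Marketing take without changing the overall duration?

The longest chain is Lease→Training→SoftOpen = 4+9+9 = 22; overall finish 22 weeks.
Longest path through Marketing: 18 weeks (earliest finish 18, latest finish 22).
Slack of Marketing = 17 − 13 = 4 weeks.

4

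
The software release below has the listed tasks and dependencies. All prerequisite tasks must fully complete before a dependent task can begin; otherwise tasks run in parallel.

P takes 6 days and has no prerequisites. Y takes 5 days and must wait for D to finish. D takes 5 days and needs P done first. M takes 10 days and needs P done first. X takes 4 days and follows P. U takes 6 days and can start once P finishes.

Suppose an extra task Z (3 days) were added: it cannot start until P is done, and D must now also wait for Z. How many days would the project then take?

19

Originally the project takes 16 days.
With Z inserted, D now waits for max(P, Z).
New critical path: P→Z→D→Y = 6+3+5+5 = 19 ⇒ 19 days.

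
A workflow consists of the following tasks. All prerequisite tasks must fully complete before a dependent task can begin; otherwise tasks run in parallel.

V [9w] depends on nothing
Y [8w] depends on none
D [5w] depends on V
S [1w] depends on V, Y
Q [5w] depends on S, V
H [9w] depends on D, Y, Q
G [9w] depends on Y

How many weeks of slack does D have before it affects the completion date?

The longest chain is V→S→Q→H = 9+1+5+9 = 24; overall finish 24 weeks.
D finishes as early as 14 and must finish by 15.
Slack of D = 10 − 9 = 1 week.

1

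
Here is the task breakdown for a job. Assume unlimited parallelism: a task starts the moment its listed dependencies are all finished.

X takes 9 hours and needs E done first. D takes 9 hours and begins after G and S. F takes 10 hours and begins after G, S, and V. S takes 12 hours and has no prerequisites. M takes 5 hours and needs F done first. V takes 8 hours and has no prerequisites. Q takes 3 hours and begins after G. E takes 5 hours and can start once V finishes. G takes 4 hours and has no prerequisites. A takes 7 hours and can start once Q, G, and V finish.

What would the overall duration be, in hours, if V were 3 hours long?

Critical path before the change: S→F→M = 12+10+5 = 27 giving 27 hours.
V has 4 hours of float (longest path through it is 23).
No other chain overtakes it, so the finish is 27 hours.

27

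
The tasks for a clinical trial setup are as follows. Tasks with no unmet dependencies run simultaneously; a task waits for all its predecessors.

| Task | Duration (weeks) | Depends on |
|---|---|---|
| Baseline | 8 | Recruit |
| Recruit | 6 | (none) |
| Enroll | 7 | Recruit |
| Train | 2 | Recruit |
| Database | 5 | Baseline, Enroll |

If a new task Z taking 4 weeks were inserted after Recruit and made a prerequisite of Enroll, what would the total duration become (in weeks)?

22

Originally the plan takes 19 weeks.
With Z inserted, Enroll now waits for max(Recruit, Z).
New critical path: Recruit→Z→Enroll→Database = 6+4+7+5 = 22 ⇒ 22 weeks.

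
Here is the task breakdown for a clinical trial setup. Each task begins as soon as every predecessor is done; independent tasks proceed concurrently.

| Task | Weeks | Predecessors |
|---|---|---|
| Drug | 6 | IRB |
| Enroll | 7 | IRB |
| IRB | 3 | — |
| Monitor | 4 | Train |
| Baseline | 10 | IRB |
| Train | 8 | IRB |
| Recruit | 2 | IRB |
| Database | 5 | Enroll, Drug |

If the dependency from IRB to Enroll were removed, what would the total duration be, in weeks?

Original critical path: IRB→Train→Monitor = 3+8+4 = 15 ⇒ 15 weeks.
Without IRB→Enroll, Enroll's earliest start moves from 3 to 0.
After: IRB→Train→Monitor = 3+8+4 = 15 → 15 weeks.

15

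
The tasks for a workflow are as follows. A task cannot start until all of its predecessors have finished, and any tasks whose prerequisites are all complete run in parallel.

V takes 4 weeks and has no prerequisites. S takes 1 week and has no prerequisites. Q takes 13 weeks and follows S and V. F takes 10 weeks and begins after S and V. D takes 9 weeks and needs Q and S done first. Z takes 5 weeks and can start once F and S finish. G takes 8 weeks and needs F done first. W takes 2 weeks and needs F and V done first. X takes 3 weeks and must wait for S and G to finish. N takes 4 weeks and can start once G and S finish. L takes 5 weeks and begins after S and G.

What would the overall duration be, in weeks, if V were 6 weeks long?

29

Actual critical path: V→F→G→L = 4+10+8+5 = 27 ⇒ 27 weeks.
Since V is critical, the +2 change carries straight to that chain (now 29 weeks).
That remains the longest chain; total 29 weeks.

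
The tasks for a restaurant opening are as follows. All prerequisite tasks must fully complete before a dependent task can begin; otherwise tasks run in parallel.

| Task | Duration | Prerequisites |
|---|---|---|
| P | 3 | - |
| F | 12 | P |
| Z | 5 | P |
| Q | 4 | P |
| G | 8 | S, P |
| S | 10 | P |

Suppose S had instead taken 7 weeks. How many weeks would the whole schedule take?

As given, the longest chain is P→S→G = 3+10+8 = 21, so the finish is 21 weeks.
Since S is critical, the -3 change carries straight to that chain (now 18 weeks).
The critical path is still P→S→G; finish is now 18 weeks.

18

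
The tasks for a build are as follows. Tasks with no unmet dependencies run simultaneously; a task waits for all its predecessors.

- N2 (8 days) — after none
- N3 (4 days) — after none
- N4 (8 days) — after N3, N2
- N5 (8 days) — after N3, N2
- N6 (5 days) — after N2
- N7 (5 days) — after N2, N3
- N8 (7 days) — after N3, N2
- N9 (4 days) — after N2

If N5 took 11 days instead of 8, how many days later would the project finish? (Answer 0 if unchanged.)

Actual critical path: N2→N5 = 8+8 = 16 ⇒ 16 days.
Since N5 is critical, the +3 change carries straight to that chain (now 19 days).
That remains the longest chain; total 19 days.
Change in finish: 19 − 16 = +3 days.

3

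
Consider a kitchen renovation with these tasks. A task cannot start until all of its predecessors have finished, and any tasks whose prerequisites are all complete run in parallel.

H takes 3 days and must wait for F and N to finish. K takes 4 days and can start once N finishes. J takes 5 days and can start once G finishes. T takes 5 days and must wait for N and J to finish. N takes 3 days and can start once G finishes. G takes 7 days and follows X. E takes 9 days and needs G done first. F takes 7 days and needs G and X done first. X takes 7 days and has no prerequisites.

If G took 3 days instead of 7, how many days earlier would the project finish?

Critical path before the change: X→G→F→H = 7+7+7+3 = 24 giving 24 days.
G is on the critical path; changing it to 3 makes that path 20 days.
No other chain overtakes it, so the finish is 20 days.
Change in finish: 20 − 24 = -4 days.

4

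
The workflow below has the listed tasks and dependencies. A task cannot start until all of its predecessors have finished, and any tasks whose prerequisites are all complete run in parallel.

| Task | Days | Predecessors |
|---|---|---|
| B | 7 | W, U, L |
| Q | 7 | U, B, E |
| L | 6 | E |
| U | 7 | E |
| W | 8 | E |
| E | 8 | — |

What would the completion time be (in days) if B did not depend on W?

29

Original critical path: E→W→B→Q = 8+8+7+7 = 30 ⇒ 30 days.
Without W→B, B's earliest start moves from 16 to 15.
The longest chain is now E→U→B→Q = 8+7+7+7 = 29, so the schedule takes 29 days.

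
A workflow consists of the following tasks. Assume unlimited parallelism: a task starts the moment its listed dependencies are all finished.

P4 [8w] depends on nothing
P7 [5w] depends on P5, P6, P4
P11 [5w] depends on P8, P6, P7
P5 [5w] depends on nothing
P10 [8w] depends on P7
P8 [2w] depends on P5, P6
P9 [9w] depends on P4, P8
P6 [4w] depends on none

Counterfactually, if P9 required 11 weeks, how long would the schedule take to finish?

The binding path is P4→P7→P10 = 8+5+8 = 21; finish at 21 weeks.
P9 has 4 weeks of float (longest path through it is 17).
No other chain overtakes it, so the finish is 21 weeks.

21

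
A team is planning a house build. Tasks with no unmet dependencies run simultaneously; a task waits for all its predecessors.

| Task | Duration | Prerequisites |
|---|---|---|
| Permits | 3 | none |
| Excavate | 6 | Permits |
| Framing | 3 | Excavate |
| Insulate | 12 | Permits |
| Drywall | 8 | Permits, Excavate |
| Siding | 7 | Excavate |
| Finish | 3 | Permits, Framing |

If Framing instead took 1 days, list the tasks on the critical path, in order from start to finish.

Permits, Excavate, Drywall

As given, the longest chain is Permits→Excavate→Drywall = 3+6+8 = 17, so the finish is 17 days.
The longest path through Framing is only 15 days, so Framing has float 2.
No other chain overtakes it, so the finish is 17 days.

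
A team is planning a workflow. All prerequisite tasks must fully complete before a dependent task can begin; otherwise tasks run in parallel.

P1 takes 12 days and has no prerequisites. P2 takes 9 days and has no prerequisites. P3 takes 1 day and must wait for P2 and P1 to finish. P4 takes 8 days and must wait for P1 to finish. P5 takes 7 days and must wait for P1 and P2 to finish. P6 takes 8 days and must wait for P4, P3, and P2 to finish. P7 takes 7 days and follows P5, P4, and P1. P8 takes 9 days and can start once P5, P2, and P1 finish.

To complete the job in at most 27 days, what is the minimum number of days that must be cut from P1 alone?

1

Current finish: 28 days; target: 27.
P1 is on every critical path, so each day cut from P1 cuts the finish by one (this holds down to a finish of 25).
Need 28 − 27 = 1 day off P1 → P1 becomes 11 days, finish becomes 27.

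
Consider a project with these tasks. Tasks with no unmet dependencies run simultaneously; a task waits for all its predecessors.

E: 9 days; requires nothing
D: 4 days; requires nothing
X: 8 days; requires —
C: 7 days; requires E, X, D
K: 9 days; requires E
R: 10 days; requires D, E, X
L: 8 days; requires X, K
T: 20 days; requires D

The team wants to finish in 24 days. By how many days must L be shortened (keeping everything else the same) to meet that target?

2

Current finish: 26 days; target: 24.
L is on every critical path, so each day cut from L cuts the finish by one (this holds down to a finish of 24).
Need 26 − 24 = 2 days off L → L becomes 6 days, finish becomes 24.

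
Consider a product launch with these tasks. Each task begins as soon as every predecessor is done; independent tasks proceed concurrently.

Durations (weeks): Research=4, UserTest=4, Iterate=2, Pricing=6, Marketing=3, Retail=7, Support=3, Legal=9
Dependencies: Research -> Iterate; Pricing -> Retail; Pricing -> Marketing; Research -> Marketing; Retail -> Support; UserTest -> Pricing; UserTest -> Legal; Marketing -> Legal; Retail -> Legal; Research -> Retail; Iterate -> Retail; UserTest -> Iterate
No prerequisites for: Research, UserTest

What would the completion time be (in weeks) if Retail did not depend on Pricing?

With the dependency in place, UserTest→Pricing→Retail→Legal = 4+6+7+9 = 26 sets the finish at 26 weeks.
Without Pricing→Retail, Retail's earliest start moves from 10 to 6.
New critical path: Research→Iterate→Retail→Legal = 4+2+7+9 = 22 ⇒ 22 weeks.

22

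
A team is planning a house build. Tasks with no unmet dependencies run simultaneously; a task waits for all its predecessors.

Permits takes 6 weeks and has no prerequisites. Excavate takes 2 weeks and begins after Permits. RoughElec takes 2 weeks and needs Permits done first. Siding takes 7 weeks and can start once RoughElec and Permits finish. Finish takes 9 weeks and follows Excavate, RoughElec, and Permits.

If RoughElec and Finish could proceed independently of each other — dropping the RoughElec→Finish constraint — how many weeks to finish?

Original critical path: Permits→Excavate→Finish = 6+2+9 = 17 ⇒ 17 weeks.
Dropping RoughElec→Finish doesn't change Finish's earliest start (8); another predecessor still binds.
After: Permits→Excavate→Finish = 6+2+9 = 17 → 17 weeks.

17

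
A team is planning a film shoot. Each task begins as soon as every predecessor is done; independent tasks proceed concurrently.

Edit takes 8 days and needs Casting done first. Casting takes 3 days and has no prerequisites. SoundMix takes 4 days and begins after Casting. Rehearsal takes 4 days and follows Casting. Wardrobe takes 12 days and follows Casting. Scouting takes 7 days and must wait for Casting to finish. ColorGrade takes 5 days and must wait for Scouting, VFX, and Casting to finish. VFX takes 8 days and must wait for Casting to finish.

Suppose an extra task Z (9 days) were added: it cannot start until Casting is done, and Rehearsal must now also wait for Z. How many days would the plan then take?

Originally the plan takes 16 days.
With Z inserted, Rehearsal now waits for max(Casting, Z).
New critical path: Casting→Z→Rehearsal = 3+9+4 = 16 ⇒ 16 days.

16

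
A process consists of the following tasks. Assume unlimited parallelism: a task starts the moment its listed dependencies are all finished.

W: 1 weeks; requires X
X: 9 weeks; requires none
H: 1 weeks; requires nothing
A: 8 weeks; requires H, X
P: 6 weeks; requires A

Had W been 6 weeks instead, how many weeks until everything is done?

23

As given, the longest chain is X→A→P = 9+8+6 = 23, so the finish is 23 weeks.
The longest path through W is only 10 weeks, so W has float 13.
The critical path is still X→A→P; finish is now 23 weeks.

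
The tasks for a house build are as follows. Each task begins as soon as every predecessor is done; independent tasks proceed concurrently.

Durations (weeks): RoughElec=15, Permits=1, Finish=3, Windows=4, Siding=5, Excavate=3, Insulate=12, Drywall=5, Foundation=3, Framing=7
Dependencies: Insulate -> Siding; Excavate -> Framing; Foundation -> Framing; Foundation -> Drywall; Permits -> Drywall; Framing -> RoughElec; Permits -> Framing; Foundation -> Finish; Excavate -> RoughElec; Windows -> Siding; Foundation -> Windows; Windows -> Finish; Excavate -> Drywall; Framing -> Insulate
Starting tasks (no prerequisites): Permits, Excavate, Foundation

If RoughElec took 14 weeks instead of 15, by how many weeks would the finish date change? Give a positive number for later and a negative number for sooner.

The binding path is Excavate→Framing→Insulate→Siding = 3+7+12+5 = 27; finish at 27 weeks.
RoughElec is off the critical path — its longest chain is 25 weeks, giving 2 of slack.
No other chain overtakes it, so the finish is 27 weeks.
Change in finish: 27 − 27 = +0 weeks.

0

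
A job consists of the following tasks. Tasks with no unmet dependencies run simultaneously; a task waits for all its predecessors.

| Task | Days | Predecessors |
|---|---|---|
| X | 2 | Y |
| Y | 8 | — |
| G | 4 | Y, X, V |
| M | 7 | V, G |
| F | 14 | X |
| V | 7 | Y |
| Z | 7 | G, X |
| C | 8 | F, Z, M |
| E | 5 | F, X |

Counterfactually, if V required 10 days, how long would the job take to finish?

37

Critical path before the change: Y→V→G→Z→C = 8+7+4+7+8 = 34 giving 34 days.
Since V is critical, the +3 change carries straight to that chain (now 37 days).
That remains the longest chain; total 37 days.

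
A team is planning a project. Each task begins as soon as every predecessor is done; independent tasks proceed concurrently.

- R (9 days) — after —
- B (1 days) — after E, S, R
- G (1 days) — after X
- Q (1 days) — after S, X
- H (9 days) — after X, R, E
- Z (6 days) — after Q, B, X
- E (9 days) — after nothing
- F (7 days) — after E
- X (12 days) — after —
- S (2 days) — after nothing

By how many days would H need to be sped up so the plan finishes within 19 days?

2

Current finish: 21 days; target: 19.
H is on every critical path, so each day cut from H cuts the finish by one (this holds down to a finish of 19).
Need 21 − 19 = 2 days off H → H becomes 7 days, finish becomes 19.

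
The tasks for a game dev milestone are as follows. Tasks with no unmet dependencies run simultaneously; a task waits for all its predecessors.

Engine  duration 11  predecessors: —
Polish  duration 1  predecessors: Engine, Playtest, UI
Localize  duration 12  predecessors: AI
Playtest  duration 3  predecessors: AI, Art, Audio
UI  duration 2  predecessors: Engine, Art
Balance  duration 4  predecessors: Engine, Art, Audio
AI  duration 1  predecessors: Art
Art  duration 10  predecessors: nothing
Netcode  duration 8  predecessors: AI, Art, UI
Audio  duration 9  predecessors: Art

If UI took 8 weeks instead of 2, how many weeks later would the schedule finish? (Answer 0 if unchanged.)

Baseline: Art→Audio→Balance = 10+9+4 = 23 → 23 weeks.
UI is off the critical path — its longest chain is 21 weeks, giving 2 of slack.
The binding chain switches to Engine→UI→Netcode = 11+8+8 = 27; finish 27 weeks.
Change in finish: 27 − 23 = +4 weeks.

4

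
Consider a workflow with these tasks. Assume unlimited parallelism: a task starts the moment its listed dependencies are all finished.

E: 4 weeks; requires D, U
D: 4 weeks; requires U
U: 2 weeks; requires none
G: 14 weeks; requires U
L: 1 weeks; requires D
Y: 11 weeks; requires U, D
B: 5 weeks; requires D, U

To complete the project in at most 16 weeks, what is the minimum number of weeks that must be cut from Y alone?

1

Current finish: 17 weeks; target: 16.
Y is on every critical path, so each week cut from Y cuts the finish by one (this holds down to a finish of 16).
Need 17 − 16 = 1 week off Y → Y becomes 10 weeks, finish becomes 16.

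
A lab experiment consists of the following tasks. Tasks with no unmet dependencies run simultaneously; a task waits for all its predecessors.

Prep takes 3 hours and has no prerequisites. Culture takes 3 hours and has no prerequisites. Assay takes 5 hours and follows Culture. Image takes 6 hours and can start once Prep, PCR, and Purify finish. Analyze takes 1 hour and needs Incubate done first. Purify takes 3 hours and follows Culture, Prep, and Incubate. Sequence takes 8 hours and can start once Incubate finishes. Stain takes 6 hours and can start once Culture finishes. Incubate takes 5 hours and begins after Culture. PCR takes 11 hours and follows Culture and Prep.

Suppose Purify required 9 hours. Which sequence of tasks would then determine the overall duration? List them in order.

Culture, Incubate, Purify, Image

The binding path is Prep→PCR→Image = 3+11+6 = 20; finish at 20 hours.
Purify is off the critical path — its longest chain is 17 hours, giving 3 of slack.
New critical path: Culture→Incubate→Purify→Image = 3+5+9+6 = 23 ⇒ 23 hours.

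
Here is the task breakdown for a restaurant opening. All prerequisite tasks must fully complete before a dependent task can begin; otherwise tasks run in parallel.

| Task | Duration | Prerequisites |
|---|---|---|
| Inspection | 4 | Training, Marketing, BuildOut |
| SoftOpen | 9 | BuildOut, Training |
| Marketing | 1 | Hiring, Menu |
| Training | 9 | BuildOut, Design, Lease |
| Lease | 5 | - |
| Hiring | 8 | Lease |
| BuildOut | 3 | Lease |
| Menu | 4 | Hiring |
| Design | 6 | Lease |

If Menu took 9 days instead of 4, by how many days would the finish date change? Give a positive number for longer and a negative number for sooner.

0

Critical path before the change: Lease→Design→Training→SoftOpen = 5+6+9+9 = 29 giving 29 days.
Menu is off the critical path — its longest chain is 22 days, giving 7 of slack.
No other chain overtakes it, so the finish is 29 days.
Change in finish: 29 − 29 = +0 days.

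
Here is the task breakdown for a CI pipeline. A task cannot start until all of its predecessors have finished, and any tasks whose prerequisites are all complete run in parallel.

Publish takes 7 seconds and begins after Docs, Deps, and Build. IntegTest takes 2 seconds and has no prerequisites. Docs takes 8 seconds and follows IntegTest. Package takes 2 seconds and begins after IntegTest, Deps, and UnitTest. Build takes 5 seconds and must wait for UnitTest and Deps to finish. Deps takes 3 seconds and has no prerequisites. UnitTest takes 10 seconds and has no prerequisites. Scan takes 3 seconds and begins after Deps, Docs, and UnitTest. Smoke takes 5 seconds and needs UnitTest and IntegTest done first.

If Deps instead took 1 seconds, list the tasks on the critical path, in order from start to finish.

Critical path before the change: UnitTest→Build→Publish = 10+5+7 = 22 giving 22 seconds.
The longest path through Deps is only 15 seconds, so Deps has float 7.
No other chain overtakes it, so the finish is 22 seconds.

UnitTest, Build, Publish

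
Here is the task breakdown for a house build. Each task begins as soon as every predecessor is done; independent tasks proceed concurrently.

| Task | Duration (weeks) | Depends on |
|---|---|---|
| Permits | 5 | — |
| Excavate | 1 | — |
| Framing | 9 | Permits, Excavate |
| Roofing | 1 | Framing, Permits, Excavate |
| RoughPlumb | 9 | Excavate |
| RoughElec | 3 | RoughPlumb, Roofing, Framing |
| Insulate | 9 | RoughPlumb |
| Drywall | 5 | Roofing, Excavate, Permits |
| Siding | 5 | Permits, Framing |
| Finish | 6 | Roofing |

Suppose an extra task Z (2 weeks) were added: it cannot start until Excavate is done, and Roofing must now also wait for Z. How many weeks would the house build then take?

21

Originally the house build takes 21 weeks.
With Z inserted, Roofing now waits for max(Framing, Permits, Excavate, Z).
New critical path: Permits→Framing→Roofing→Finish = 5+9+1+6 = 21 ⇒ 21 weeks.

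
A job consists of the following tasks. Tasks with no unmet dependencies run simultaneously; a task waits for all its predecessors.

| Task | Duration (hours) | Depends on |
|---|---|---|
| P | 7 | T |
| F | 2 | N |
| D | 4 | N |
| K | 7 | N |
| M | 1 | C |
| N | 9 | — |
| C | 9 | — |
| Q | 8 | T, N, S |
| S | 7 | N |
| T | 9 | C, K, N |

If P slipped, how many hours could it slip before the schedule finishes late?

The longest chain is N→K→T→Q = 9+7+9+8 = 33; overall finish 33 hours.
The longest chain containing P totals 32 hours.
So P can slip 33 − 32 = 1 hour.

1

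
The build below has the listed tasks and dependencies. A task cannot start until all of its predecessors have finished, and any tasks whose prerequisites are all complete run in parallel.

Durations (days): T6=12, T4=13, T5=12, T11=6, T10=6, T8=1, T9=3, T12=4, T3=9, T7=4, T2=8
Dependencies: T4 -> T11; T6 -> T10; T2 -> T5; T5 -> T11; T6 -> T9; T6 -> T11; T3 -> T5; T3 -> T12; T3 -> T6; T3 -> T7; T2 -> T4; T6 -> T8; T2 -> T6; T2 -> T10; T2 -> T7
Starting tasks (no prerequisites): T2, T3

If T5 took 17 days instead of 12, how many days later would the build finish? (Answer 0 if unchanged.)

As given, the longest chain is T3→T5→T11 = 9+12+6 = 27, so the finish is 27 days.
Since T5 is critical, the +5 change carries straight to that chain (now 32 days).
The critical path is still T3→T5→T11; finish is now 32 days.
Change in finish: 32 − 27 = +5 days.

5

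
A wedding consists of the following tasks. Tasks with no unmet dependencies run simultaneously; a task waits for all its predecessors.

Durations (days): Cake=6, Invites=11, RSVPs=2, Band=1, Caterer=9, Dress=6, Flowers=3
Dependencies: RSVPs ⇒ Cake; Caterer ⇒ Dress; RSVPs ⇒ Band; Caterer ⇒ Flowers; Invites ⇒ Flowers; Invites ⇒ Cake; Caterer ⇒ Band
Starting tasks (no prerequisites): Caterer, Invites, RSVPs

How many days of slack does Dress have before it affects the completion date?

The longest chain is Invites→Cake = 11+6 = 17; overall finish 17 days.
The longest chain containing Dress totals 15 days.
Slack of Dress = 11 − 9 = 2 days.

2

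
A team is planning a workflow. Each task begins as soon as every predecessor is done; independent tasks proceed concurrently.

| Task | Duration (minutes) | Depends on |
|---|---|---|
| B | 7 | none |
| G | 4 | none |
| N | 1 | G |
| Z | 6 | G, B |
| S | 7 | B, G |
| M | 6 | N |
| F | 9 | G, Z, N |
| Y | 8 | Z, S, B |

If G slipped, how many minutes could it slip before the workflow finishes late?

The longest chain is B→Z→F = 7+6+9 = 22; overall finish 22 minutes.
Longest path through G: 19 minutes (earliest finish 4, latest finish 7).
Float = 22 − 19 = 3.

3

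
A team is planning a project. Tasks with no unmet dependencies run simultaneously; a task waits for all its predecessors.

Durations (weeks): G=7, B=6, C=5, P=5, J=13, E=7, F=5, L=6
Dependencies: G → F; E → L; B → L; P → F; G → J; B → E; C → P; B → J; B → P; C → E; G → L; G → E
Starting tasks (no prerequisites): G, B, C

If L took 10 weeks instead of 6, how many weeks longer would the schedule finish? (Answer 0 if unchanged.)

4

The binding path is G→E→L = 7+7+6 = 20; finish at 20 weeks.
Since L is critical, the +4 change carries straight to that chain (now 24 weeks).
The critical path is still G→E→L; finish is now 24 weeks.
Change in finish: 24 − 20 = +4 weeks.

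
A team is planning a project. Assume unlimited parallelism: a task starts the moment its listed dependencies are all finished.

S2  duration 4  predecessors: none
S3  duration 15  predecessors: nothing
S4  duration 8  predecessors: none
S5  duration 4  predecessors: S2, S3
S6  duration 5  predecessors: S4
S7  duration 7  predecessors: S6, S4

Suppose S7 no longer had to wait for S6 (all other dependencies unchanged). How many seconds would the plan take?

With the dependency in place, S4→S6→S7 = 8+5+7 = 20 sets the finish at 20 seconds.
Without S6→S7, S7's earliest start moves from 13 to 8.
New critical path: S3→S5 = 15+4 = 19 ⇒ 19 seconds.

19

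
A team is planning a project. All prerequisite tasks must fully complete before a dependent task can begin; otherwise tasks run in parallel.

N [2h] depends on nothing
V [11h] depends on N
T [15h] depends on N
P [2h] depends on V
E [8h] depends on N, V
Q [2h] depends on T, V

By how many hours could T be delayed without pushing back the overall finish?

2

The longest chain is N→V→E = 2+11+8 = 21; overall finish 21 hours.
Longest path through T: 19 hours (earliest finish 17, latest finish 19).
So T can slip 19 − 17 = 2 hours.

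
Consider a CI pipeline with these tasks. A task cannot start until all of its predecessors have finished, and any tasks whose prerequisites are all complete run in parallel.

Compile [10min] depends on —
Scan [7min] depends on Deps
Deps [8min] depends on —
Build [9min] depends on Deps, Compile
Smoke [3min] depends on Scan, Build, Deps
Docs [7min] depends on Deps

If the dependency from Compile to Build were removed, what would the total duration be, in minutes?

20

Original critical path: Compile→Build→Smoke = 10+9+3 = 22 ⇒ 22 minutes.
Without Compile→Build, Build's earliest start moves from 10 to 8.
The longest chain is now Deps→Build→Smoke = 8+9+3 = 20, so the schedule takes 20 minutes.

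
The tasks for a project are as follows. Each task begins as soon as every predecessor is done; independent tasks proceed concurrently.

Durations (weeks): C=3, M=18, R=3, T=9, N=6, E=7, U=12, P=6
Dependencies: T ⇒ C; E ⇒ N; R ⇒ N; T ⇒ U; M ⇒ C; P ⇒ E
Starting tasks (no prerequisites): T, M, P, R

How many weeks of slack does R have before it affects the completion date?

The longest chain is T→U = 9+12 = 21; overall finish 21 weeks.
The longest chain containing R totals 9 weeks.
So R can slip 15 − 3 = 12 weeks.

12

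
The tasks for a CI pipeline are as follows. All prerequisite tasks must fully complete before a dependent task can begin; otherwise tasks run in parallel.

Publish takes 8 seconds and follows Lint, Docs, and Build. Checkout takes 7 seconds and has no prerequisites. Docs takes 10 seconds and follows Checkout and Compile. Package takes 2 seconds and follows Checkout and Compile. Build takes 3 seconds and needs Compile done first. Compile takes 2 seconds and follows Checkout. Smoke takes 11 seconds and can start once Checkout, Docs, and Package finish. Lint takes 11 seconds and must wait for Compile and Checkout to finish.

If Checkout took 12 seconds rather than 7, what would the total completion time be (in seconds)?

Actual critical path: Checkout→Compile→Docs→Smoke = 7+2+10+11 = 30 ⇒ 30 seconds.
Checkout lies on that path, so at 12 seconds the path becomes 35 seconds.
That remains the longest chain; total 35 seconds.

35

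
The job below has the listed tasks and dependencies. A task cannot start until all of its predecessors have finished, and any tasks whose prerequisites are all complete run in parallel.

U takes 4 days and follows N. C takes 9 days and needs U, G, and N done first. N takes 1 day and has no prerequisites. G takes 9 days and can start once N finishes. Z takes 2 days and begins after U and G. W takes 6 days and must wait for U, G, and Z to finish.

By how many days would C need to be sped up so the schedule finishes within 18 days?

Current finish: 19 days; target: 18.
C is on every critical path, so each day cut from C cuts the finish by one (this holds down to a finish of 18).
Need 19 − 18 = 1 day off C → C becomes 8 days, finish becomes 18.

1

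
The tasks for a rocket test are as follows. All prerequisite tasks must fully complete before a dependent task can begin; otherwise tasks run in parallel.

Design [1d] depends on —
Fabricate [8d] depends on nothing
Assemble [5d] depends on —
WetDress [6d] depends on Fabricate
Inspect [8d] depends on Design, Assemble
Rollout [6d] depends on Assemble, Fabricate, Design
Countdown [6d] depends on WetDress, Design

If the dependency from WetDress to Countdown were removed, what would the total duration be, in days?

Before: longest chain Fabricate→WetDress→Countdown = 8+6+6 = 20, finish 20.
Without WetDress→Countdown, Countdown's earliest start moves from 14 to 1.
The longest chain is now Fabricate→WetDress = 8+6 = 14, so the schedule takes 14 days.

14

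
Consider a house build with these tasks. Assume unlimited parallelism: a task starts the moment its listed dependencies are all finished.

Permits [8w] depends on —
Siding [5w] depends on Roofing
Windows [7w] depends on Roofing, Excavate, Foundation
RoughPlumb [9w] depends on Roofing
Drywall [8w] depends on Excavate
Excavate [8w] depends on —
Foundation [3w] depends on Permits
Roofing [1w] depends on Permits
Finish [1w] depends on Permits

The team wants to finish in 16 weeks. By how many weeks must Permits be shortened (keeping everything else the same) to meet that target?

Current finish: 18 weeks; target: 16.
Permits is on every critical path, so each week cut from Permits cuts the finish by one (this holds down to a finish of 16).
Need 18 − 16 = 2 weeks off Permits → Permits becomes 6 weeks, finish becomes 16.

2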